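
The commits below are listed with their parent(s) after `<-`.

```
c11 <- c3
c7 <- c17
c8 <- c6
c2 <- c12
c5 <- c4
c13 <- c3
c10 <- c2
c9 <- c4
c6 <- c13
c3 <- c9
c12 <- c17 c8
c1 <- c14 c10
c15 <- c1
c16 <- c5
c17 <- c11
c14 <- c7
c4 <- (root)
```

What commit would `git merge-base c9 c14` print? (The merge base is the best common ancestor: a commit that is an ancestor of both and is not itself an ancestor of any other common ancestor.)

c9

Ancestors of c9: {c4, c9}.
Ancestors of c14: {c11, c14, c17, c3, c4, c7, c9}.
Common ancestors: {c4, c9}.
Among these, c9 is not an ancestor of any other common ancestor — it is the merge base.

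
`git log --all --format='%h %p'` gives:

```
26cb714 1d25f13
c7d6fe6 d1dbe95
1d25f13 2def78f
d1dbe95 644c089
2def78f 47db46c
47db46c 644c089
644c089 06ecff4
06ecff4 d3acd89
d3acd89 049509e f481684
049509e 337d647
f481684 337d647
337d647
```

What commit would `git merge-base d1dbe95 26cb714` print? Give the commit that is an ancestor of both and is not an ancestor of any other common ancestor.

Ancestors of d1dbe95: {049509e, 06ecff4, 337d647, 644c089, d1dbe95, d3acd89, f481684}.
Ancestors of 26cb714: {049509e, 06ecff4, 1d25f13, 26cb714, 2def78f, 337d647, 47db46c, 644c089, d3acd89, f481684}.
Common ancestors: {049509e, 06ecff4, 337d647, 644c089, d3acd89, f481684}.
Among these, 644c089 is not an ancestor of any other common ancestor — it is the merge base.

644c089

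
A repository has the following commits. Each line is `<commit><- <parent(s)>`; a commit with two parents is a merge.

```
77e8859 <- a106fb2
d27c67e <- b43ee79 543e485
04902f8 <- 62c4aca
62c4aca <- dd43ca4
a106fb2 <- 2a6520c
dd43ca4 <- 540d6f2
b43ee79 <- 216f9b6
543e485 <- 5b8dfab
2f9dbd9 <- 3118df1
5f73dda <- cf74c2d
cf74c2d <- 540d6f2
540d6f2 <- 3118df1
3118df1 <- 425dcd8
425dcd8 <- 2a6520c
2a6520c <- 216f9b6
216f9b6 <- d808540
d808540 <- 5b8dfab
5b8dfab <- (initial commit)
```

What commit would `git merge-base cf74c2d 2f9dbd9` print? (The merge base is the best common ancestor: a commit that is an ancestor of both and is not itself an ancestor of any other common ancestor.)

3118df1

Ancestors of cf74c2d: {216f9b6, 2a6520c, 3118df1, 425dcd8, 540d6f2, 5b8dfab, cf74c2d, d808540}.
Ancestors of 2f9dbd9: {216f9b6, 2a6520c, 2f9dbd9, 3118df1, 425dcd8, 5b8dfab, d808540}.
Common ancestors: {216f9b6, 2a6520c, 3118df1, 425dcd8, 5b8dfab, d808540}.
Among these, 3118df1 is not an ancestor of any other common ancestor — it is the merge base.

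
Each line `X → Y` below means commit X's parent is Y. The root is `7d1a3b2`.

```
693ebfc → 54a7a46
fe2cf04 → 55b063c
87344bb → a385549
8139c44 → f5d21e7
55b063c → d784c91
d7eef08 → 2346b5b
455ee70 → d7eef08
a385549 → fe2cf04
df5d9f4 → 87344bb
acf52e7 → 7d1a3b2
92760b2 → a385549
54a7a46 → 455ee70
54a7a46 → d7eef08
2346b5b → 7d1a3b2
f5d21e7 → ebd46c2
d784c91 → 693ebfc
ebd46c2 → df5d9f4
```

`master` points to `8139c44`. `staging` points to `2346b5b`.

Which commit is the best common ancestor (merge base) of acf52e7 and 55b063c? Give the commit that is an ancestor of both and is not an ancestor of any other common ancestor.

7d1a3b2

Ancestors of acf52e7: {7d1a3b2, acf52e7}.
Ancestors of 55b063c: {2346b5b, 455ee70, 54a7a46, 55b063c, 693ebfc, 7d1a3b2, d784c91, d7eef08}.
Common ancestors: {7d1a3b2}.
The only common ancestor is 7d1a3b2, so it is the merge base.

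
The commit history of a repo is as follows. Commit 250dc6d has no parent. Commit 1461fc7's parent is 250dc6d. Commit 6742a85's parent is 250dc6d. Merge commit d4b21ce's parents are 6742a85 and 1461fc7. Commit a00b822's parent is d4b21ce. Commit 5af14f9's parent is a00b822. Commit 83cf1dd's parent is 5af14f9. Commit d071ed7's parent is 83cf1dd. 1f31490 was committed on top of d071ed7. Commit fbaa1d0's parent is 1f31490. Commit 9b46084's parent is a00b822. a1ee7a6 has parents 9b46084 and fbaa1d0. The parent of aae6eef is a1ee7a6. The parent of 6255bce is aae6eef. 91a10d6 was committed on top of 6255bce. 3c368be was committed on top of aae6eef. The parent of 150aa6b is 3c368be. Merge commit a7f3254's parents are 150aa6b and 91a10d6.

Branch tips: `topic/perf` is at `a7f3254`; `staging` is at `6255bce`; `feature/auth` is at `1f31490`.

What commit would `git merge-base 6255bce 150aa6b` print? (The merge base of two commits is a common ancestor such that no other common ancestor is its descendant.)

Ancestors of 6255bce: {1461fc7, 1f31490, 250dc6d, 5af14f9, 6255bce, 6742a85, 83cf1dd, 9b46084, a00b822, a1ee7a6, aae6eef, d071ed7, d4b21ce, fbaa1d0}.
Ancestors of 150aa6b: {1461fc7, 150aa6b, 1f31490, 250dc6d, 3c368be, 5af14f9, 6742a85, 83cf1dd, 9b46084, a00b822, a1ee7a6, aae6eef, d071ed7, d4b21ce, fbaa1d0}.
Common ancestors: {1461fc7, 1f31490, 250dc6d, 5af14f9, 6742a85, 83cf1dd, 9b46084, a00b822, a1ee7a6, aae6eef, d071ed7, d4b21ce, fbaa1d0}.
Among these, aae6eef is not an ancestor of any other common ancestor — it is the merge base.

aae6eef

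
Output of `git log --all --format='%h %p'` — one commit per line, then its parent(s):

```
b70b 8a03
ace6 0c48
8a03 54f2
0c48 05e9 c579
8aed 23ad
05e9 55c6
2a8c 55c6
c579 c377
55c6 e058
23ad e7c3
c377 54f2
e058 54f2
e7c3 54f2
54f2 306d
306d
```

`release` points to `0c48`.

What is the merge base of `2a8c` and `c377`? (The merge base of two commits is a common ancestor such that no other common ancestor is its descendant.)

Ancestors of 2a8c: {2a8c, 306d, 54f2, 55c6, e058}.
Ancestors of c377: {306d, 54f2, c377}.
Common ancestors: {306d, 54f2}.
Among these, 54f2 is not an ancestor of any other common ancestor — it is the merge base.

54f2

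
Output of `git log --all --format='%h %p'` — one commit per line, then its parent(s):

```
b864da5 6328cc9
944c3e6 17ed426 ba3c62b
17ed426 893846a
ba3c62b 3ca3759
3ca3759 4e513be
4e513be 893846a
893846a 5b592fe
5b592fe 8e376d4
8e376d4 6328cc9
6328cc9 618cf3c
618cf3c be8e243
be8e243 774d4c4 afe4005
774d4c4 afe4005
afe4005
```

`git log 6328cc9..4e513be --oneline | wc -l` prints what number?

Reachable from 4e513be: {4e513be, 5b592fe, 618cf3c, 6328cc9, 774d4c4, 893846a, 8e376d4, afe4005, be8e243}.
Reachable from 6328cc9: {618cf3c, 6328cc9, 774d4c4, afe4005, be8e243}.
In 4e513be's history but not 6328cc9's: {4e513be, 5b592fe, 893846a, 8e376d4} — 4 commits.

4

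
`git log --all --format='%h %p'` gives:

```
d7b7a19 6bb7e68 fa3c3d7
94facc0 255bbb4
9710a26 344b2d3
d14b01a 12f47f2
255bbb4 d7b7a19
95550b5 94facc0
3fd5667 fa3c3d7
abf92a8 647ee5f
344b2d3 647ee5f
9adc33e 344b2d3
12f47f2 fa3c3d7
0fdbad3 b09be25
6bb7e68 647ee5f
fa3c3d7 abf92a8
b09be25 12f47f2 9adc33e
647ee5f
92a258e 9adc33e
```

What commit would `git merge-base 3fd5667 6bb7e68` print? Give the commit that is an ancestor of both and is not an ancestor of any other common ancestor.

Ancestors of 3fd5667: {3fd5667, 647ee5f, abf92a8, fa3c3d7}.
Ancestors of 6bb7e68: {647ee5f, 6bb7e68}.
Common ancestors: {647ee5f}.
The only common ancestor is 647ee5f, so it is the merge base.

647ee5f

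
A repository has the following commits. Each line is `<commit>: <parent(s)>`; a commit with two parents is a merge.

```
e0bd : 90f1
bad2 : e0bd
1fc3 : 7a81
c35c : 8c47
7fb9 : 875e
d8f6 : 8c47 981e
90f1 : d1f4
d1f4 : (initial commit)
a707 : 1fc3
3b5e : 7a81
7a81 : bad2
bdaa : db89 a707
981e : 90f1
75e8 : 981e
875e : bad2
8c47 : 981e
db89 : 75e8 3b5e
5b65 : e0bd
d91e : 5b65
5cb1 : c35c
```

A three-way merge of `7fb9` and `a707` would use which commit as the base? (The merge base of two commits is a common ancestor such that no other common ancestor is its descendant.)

bad2

Ancestors of 7fb9: {7fb9, 875e, 90f1, bad2, d1f4, e0bd}.
Ancestors of a707: {1fc3, 7a81, 90f1, a707, bad2, d1f4, e0bd}.
Common ancestors: {90f1, bad2, d1f4, e0bd}.
Among these, bad2 is not an ancestor of any other common ancestor — it is the merge base.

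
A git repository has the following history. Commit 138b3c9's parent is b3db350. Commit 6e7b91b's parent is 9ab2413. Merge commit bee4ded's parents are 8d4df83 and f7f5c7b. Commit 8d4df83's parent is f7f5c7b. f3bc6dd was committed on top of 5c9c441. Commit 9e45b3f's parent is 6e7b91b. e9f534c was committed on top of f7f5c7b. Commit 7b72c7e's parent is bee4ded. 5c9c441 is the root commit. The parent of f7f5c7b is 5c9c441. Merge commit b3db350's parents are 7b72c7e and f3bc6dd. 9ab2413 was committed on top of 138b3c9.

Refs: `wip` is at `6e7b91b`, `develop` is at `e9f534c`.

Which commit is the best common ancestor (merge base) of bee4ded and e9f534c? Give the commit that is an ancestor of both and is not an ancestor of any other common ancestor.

Ancestors of bee4ded: {5c9c441, 8d4df83, bee4ded, f7f5c7b}.
Ancestors of e9f534c: {5c9c441, e9f534c, f7f5c7b}.
Common ancestors: {5c9c441, f7f5c7b}.
Among these, f7f5c7b is not an ancestor of any other common ancestor — it is the merge base.

f7f5c7b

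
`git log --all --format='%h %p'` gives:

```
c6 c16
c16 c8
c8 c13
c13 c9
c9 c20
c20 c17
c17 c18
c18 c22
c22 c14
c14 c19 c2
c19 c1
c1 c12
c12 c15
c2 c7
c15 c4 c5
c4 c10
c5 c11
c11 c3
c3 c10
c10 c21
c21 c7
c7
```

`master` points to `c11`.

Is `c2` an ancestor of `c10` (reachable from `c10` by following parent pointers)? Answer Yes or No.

Ancestors of c10: {c10, c21, c7}.
c2 is not in that set, so it is not an ancestor of c10.

No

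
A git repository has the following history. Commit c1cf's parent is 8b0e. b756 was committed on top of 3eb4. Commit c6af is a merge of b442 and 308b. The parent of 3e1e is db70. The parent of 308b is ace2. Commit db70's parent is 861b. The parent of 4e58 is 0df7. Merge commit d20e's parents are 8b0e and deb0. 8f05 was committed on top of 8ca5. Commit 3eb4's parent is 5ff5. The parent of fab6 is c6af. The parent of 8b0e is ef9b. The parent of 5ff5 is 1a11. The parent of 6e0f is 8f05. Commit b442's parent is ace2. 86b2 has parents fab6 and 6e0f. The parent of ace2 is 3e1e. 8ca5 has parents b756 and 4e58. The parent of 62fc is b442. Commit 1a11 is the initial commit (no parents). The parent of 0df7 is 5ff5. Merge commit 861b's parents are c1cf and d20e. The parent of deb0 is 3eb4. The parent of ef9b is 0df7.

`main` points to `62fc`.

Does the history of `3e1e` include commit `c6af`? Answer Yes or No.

No

Ancestors of 3e1e: {0df7, 1a11, 3e1e, 3eb4, 5ff5, 861b, 8b0e, c1cf, d20e, db70, deb0, ef9b}.
c6af is not in that set, so it is not an ancestor of 3e1e.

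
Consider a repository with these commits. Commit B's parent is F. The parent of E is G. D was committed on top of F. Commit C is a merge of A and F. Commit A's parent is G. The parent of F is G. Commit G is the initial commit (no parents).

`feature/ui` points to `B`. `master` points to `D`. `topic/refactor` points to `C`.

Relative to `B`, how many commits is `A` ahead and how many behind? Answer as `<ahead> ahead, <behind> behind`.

Reachable from A: {A, G}.
Reachable from B: {B, F, G}.
Only in A's history (ahead): {A} — 1.
Only in B's history (behind): {B, F} — 2.

1 ahead, 2 behind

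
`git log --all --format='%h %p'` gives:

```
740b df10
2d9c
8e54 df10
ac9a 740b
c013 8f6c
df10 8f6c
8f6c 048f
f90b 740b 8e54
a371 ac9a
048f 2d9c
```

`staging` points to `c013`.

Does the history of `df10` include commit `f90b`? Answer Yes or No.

Ancestors of df10: {048f, 2d9c, 8f6c, df10}.
f90b is not in that set, so it is not an ancestor of df10.

No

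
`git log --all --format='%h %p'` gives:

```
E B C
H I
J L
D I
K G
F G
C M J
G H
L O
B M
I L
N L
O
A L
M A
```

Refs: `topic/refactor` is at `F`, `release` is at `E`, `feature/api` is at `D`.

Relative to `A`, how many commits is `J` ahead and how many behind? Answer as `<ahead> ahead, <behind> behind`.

Reachable from J: {J, L, O}.
Reachable from A: {A, L, O}.
Only in J's history (ahead): {J} — 1.
Only in A's history (behind): {A} — 1.

1 ahead, 1 behind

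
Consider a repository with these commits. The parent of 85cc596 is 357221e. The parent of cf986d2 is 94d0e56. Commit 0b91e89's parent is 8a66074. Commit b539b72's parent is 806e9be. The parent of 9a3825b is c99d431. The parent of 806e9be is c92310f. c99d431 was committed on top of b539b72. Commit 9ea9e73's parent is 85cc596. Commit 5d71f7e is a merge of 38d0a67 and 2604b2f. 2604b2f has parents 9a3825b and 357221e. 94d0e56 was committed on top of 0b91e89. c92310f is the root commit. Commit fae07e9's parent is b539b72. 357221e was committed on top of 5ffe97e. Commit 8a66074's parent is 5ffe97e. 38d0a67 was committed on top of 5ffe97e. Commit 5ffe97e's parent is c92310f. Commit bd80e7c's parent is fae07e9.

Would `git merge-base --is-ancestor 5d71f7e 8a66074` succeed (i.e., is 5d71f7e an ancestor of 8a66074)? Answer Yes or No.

No

Ancestors of 8a66074: {5ffe97e, 8a66074, c92310f}.
5d71f7e is not in that set, so it is not an ancestor of 8a66074.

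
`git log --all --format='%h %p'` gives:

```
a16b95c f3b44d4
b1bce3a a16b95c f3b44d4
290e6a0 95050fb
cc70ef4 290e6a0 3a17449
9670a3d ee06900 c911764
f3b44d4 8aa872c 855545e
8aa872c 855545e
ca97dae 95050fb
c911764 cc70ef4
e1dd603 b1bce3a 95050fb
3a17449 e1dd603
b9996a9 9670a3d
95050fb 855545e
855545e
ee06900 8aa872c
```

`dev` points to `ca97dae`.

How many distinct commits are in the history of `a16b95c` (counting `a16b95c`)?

Walking parent pointers from a16b95c: reachable set = {855545e, 8aa872c, a16b95c, f3b44d4}.
That is 4 commits.

4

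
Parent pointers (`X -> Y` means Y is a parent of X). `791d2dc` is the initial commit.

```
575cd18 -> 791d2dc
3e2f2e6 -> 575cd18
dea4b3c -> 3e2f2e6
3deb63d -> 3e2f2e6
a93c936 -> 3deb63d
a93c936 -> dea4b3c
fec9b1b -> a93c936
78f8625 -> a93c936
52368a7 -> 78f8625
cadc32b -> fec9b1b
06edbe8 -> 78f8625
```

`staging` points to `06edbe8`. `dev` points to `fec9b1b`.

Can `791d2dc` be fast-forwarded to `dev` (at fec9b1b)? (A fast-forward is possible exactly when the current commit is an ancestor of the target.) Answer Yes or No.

Yes

A fast-forward from 791d2dc to fec9b1b is possible iff 791d2dc is an ancestor of fec9b1b.
Ancestors of fec9b1b: {3deb63d, 3e2f2e6, 575cd18, 791d2dc, a93c936, dea4b3c, fec9b1b}.
791d2dc is among them, so fast-forward is possible.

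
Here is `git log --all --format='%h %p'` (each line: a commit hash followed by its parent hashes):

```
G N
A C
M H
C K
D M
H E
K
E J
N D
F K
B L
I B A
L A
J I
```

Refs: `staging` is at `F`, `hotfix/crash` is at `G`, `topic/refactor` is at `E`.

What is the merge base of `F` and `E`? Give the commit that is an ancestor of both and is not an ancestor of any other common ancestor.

K

Ancestors of F: {F, K}.
Ancestors of E: {A, B, C, E, I, J, K, L}.
Common ancestors: {K}.
The only common ancestor is K, so it is the merge base.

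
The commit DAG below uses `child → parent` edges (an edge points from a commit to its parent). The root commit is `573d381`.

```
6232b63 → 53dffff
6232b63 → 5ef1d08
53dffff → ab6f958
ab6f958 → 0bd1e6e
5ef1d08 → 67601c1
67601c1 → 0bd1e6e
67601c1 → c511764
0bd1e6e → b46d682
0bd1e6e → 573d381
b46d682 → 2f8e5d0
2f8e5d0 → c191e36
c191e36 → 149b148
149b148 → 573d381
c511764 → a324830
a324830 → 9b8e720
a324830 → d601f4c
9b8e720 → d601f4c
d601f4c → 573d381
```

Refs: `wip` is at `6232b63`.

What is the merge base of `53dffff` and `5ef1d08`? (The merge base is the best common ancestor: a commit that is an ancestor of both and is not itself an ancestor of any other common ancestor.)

Ancestors of 53dffff: {0bd1e6e, 149b148, 2f8e5d0, 53dffff, 573d381, ab6f958, b46d682, c191e36}.
Ancestors of 5ef1d08: {0bd1e6e, 149b148, 2f8e5d0, 573d381, 5ef1d08, 67601c1, 9b8e720, a324830, b46d682, c191e36, c511764, d601f4c}.
Common ancestors: {0bd1e6e, 149b148, 2f8e5d0, 573d381, b46d682, c191e36}.
Among these, 0bd1e6e is not an ancestor of any other common ancestor — it is the merge base.

0bd1e6e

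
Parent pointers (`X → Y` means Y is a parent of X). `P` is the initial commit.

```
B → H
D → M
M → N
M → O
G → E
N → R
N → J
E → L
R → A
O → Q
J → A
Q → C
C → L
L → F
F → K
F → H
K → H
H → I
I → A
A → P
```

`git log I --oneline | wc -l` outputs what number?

Walking parent pointers from I: reachable set = {A, I, P}.
That is 3 commits.

3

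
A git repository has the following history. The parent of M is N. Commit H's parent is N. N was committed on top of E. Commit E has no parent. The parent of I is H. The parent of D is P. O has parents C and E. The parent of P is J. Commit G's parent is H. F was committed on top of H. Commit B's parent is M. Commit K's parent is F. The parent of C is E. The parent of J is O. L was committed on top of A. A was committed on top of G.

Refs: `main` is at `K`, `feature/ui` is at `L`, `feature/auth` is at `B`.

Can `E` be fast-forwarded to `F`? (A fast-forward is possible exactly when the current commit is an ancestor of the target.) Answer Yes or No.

A fast-forward from E to F is possible iff E is an ancestor of F.
Ancestors of F: {E, F, H, N}.
E is among them, so fast-forward is possible.

Yes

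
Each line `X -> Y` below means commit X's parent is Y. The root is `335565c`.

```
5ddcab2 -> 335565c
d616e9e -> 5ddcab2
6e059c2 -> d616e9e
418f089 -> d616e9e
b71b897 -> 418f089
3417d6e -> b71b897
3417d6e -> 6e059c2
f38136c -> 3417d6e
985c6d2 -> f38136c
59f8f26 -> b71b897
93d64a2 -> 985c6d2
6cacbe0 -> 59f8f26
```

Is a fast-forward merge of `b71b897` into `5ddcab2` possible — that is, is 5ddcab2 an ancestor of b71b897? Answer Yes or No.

A fast-forward from 5ddcab2 to b71b897 is possible iff 5ddcab2 is an ancestor of b71b897.
Ancestors of b71b897: {335565c, 418f089, 5ddcab2, b71b897, d616e9e}.
5ddcab2 is among them, so fast-forward is possible.

Yes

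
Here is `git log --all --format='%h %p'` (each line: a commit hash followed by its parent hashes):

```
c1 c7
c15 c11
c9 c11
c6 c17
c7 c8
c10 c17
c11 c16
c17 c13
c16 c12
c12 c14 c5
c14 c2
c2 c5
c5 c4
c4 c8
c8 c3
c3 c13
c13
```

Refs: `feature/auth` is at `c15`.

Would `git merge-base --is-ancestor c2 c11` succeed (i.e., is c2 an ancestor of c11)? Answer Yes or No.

Ancestors of c11 (commits reachable by following parents): {c11, c12, c13, c14, c16, c2, c3, c4, c5, c8}.
c2 is in that set, so it is an ancestor of c11.

Yes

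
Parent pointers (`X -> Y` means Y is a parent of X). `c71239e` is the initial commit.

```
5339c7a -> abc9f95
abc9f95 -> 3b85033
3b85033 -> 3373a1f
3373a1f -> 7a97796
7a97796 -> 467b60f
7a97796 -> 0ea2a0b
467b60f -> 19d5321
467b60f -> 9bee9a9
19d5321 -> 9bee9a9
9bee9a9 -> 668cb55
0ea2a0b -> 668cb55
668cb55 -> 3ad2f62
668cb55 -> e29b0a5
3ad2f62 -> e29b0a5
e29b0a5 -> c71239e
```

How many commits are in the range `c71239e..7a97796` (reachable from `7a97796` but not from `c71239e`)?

8

Reachable from 7a97796: {0ea2a0b, 19d5321, 3ad2f62, 467b60f, 668cb55, 7a97796, 9bee9a9, c71239e, e29b0a5}.
Reachable from c71239e: {c71239e}.
In 7a97796's history but not c71239e's: {0ea2a0b, 19d5321, 3ad2f62, 467b60f, 668cb55, 7a97796, 9bee9a9, e29b0a5} — 8 commits.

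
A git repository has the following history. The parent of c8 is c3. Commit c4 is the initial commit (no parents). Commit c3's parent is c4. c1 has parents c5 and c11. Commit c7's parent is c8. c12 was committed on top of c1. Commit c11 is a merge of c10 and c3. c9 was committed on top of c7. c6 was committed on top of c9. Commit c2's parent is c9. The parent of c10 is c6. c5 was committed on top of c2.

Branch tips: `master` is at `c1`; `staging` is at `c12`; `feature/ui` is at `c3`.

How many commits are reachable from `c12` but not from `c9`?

7

Reachable from c12: {c1, c10, c11, c12, c2, c3, c4, c5, c6, c7, c8, c9}.
Reachable from c9: {c3, c4, c7, c8, c9}.
In c12's history but not c9's: {c1, c10, c11, c12, c2, c5, c6} — 7 commits.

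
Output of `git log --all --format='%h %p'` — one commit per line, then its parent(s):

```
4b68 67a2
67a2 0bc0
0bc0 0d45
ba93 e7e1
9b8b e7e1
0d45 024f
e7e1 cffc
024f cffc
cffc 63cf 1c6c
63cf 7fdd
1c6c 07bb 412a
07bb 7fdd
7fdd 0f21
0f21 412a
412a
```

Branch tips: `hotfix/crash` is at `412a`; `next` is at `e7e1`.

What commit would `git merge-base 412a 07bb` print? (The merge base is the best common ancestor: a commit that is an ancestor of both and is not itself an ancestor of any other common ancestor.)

Ancestors of 412a: {412a}.
Ancestors of 07bb: {07bb, 0f21, 412a, 7fdd}.
Common ancestors: {412a}.
The only common ancestor is 412a, so it is the merge base.

412a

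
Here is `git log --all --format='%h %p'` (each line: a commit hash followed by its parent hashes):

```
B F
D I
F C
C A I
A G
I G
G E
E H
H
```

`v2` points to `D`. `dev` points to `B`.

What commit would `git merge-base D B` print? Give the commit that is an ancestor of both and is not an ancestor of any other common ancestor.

I

Ancestors of D: {D, E, G, H, I}.
Ancestors of B: {A, B, C, E, F, G, H, I}.
Common ancestors: {E, G, H, I}.
Among these, I is not an ancestor of any other common ancestor — it is the merge base.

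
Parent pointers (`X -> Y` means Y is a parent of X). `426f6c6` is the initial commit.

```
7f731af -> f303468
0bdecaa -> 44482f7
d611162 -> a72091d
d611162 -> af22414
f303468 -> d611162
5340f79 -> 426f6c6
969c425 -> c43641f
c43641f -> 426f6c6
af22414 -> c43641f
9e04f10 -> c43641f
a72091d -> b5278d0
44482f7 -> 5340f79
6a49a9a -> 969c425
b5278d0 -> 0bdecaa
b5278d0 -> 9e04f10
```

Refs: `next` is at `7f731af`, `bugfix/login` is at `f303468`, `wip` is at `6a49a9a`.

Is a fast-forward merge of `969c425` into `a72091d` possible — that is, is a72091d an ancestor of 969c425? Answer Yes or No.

A fast-forward from a72091d to 969c425 is possible iff a72091d is an ancestor of 969c425.
Ancestors of 969c425: {426f6c6, 969c425, c43641f}.
a72091d is not among them, so fast-forward is not possible.

No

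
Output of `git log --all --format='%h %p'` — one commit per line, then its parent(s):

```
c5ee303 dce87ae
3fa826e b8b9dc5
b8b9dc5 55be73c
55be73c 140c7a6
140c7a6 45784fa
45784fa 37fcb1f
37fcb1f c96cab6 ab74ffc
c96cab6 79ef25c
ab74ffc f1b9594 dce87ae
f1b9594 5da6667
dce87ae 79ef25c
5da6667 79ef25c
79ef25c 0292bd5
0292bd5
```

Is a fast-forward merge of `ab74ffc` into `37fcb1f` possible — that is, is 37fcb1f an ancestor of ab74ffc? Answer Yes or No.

No

A fast-forward from 37fcb1f to ab74ffc is possible iff 37fcb1f is an ancestor of ab74ffc.
Ancestors of ab74ffc: {0292bd5, 5da6667, 79ef25c, ab74ffc, dce87ae, f1b9594}.
37fcb1f is not among them, so fast-forward is not possible.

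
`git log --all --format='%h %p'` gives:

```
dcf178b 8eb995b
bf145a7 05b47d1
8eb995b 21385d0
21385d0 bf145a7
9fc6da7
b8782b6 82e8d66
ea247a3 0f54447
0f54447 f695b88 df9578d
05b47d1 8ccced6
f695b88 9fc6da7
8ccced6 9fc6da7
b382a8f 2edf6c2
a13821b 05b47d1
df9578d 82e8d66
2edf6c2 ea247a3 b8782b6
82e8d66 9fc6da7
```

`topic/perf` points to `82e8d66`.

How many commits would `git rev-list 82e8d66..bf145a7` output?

Reachable from bf145a7: {05b47d1, 8ccced6, 9fc6da7, bf145a7}.
Reachable from 82e8d66: {82e8d66, 9fc6da7}.
In bf145a7's history but not 82e8d66's: {05b47d1, 8ccced6, bf145a7} — 3 commits.

3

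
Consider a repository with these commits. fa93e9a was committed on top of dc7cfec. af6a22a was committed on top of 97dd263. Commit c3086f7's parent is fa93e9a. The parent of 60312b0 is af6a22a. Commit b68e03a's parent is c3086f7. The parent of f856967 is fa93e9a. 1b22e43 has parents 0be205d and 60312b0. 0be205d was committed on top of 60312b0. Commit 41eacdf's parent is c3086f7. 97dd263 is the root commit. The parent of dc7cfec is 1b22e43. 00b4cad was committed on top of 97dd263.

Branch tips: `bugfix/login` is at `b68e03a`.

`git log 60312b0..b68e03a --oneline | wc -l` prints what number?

Reachable from b68e03a: {0be205d, 1b22e43, 60312b0, 97dd263, af6a22a, b68e03a, c3086f7, dc7cfec, fa93e9a}.
Reachable from 60312b0: {60312b0, 97dd263, af6a22a}.
In b68e03a's history but not 60312b0's: {0be205d, 1b22e43, b68e03a, c3086f7, dc7cfec, fa93e9a} — 6 commits.

6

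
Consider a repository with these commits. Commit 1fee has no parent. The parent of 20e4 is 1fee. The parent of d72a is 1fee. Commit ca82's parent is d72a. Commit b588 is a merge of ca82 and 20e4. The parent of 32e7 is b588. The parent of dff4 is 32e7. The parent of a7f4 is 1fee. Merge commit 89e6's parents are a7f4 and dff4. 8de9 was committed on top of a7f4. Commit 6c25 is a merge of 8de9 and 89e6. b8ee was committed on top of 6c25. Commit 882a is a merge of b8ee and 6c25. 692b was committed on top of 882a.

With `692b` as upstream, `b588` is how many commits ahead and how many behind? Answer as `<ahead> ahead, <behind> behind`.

Reachable from b588: {1fee, 20e4, b588, ca82, d72a}.
Reachable from 692b: {1fee, 20e4, 32e7, 692b, 6c25, 882a, 89e6, 8de9, a7f4, b588, b8ee, ca82, d72a, dff4}.
Only in b588's history (ahead): {} — 0.
Only in 692b's history (behind): {32e7, 692b, 6c25, 882a, 89e6, 8de9, a7f4, b8ee, dff4} — 9.

0 ahead, 9 behind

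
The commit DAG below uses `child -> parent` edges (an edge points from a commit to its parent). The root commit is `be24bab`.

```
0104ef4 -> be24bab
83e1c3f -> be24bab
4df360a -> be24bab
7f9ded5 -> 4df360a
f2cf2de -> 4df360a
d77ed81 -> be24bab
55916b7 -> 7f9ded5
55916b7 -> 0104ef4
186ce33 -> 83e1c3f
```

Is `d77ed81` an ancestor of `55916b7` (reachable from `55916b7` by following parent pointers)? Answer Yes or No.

No

Ancestors of 55916b7: {0104ef4, 4df360a, 55916b7, 7f9ded5, be24bab}.
d77ed81 is not in that set, so it is not an ancestor of 55916b7.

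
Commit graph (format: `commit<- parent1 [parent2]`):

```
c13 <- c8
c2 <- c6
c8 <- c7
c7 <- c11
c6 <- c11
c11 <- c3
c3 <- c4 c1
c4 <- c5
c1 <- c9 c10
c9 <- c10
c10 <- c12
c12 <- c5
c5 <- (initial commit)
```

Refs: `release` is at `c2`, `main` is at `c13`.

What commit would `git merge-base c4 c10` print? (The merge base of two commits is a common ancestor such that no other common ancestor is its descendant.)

Ancestors of c4: {c4, c5}.
Ancestors of c10: {c10, c12, c5}.
Common ancestors: {c5}.
The only common ancestor is c5, so it is the merge base.

c5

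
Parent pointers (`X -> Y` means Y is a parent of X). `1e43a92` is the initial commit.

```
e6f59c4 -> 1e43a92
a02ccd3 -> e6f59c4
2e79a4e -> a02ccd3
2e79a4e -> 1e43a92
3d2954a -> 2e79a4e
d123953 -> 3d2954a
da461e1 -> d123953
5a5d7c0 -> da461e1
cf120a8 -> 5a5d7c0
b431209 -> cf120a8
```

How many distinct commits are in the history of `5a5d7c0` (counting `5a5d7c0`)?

Walking parent pointers from 5a5d7c0: reachable set = {1e43a92, 2e79a4e, 3d2954a, 5a5d7c0, a02ccd3, d123953, da461e1, e6f59c4}.
That is 8 commits.

8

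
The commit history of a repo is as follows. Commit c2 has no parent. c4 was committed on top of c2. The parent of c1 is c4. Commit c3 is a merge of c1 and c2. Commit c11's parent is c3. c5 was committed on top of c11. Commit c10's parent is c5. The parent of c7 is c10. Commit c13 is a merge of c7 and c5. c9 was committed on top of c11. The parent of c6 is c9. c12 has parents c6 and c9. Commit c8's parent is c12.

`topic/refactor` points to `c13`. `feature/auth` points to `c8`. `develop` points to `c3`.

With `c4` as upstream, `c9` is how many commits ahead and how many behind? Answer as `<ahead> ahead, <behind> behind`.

Reachable from c9: {c1, c11, c2, c3, c4, c9}.
Reachable from c4: {c2, c4}.
Only in c9's history (ahead): {c1, c11, c3, c9} — 4.
Only in c4's history (behind): {} — 0.

4 ahead, 0 behind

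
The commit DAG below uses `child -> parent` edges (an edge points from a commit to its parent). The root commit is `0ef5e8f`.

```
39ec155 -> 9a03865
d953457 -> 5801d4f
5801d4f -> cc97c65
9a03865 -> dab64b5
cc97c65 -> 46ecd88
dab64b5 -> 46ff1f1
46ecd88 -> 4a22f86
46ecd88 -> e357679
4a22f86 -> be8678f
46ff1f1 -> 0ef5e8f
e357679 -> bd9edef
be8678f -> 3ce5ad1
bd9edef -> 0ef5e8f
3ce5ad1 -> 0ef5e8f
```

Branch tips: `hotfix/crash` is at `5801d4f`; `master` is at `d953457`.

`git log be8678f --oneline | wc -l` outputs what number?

Walking parent pointers from be8678f: reachable set = {0ef5e8f, 3ce5ad1, be8678f}.
That is 3 commits.

3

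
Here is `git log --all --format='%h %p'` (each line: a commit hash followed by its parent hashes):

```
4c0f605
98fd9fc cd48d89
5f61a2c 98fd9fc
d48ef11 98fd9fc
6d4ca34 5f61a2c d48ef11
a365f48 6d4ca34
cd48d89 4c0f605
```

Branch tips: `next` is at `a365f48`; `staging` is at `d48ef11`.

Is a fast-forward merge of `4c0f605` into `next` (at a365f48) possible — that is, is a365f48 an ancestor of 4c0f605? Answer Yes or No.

No

A fast-forward from a365f48 to 4c0f605 is possible iff a365f48 is an ancestor of 4c0f605.
Ancestors of 4c0f605: {4c0f605}.
a365f48 is not among them, so fast-forward is not possible.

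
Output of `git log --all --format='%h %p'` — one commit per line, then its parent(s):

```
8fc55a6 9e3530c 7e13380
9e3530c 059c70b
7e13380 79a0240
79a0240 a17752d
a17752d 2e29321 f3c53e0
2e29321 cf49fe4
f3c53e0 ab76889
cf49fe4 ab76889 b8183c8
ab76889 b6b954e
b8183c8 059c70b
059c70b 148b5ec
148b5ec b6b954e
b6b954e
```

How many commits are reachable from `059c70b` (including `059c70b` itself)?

3

Walking parent pointers from 059c70b: reachable set = {059c70b, 148b5ec, b6b954e}.
That is 3 commits.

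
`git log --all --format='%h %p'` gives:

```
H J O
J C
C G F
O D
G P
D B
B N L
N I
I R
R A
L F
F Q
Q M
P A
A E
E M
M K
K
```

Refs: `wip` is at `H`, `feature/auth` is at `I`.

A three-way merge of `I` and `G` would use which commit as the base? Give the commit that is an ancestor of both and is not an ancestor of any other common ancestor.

A

Ancestors of I: {A, E, I, K, M, R}.
Ancestors of G: {A, E, G, K, M, P}.
Common ancestors: {A, E, K, M}.
Among these, A is not an ancestor of any other common ancestor — it is the merge base.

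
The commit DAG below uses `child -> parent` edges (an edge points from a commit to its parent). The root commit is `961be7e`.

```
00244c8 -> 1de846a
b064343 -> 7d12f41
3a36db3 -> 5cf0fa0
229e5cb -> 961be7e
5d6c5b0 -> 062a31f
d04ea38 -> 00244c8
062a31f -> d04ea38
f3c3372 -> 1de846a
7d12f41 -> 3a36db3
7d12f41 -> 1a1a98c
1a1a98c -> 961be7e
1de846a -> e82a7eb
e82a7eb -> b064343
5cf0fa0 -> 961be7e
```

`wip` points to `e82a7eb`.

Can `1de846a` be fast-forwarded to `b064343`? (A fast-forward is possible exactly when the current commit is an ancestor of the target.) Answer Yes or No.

A fast-forward from 1de846a to b064343 is possible iff 1de846a is an ancestor of b064343.
Ancestors of b064343: {1a1a98c, 3a36db3, 5cf0fa0, 7d12f41, 961be7e, b064343}.
1de846a is not among them, so fast-forward is not possible.

No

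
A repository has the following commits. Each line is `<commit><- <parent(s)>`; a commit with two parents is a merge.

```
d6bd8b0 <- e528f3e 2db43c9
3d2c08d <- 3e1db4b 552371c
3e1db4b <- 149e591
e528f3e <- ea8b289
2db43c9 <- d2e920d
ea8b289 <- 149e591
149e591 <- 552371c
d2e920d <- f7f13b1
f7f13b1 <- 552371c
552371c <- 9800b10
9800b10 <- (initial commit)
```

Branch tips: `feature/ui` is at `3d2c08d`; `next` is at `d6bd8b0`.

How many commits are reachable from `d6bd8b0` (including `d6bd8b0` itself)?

9

Walking parent pointers from d6bd8b0: reachable set = {149e591, 2db43c9, 552371c, 9800b10, d2e920d, d6bd8b0, e528f3e, ea8b289, f7f13b1}.
That is 9 commits.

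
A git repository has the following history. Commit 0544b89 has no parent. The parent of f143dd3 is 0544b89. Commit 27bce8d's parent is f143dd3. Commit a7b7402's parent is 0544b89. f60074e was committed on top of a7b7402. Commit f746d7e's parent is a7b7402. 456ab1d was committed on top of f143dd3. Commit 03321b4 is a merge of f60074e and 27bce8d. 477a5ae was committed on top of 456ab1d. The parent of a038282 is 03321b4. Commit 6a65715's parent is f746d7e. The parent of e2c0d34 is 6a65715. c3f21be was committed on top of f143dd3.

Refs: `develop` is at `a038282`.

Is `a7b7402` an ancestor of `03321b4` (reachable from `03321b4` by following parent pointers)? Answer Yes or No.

Ancestors of 03321b4 (commits reachable by following parents): {03321b4, 0544b89, 27bce8d, a7b7402, f143dd3, f60074e}.
a7b7402 is in that set, so it is an ancestor of 03321b4.

Yes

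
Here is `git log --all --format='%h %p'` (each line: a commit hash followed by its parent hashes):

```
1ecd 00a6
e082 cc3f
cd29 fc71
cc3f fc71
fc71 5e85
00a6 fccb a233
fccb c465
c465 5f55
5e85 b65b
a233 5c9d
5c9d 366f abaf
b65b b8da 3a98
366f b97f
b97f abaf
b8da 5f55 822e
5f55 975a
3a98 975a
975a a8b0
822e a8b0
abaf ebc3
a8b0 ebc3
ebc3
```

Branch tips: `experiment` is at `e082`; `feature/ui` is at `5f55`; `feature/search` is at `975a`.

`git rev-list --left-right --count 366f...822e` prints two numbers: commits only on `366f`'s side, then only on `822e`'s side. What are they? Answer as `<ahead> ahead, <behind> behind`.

3 ahead, 2 behind

Reachable from 366f: {366f, abaf, b97f, ebc3}.
Reachable from 822e: {822e, a8b0, ebc3}.
Only in 366f's history (ahead): {366f, abaf, b97f} — 3.
Only in 822e's history (behind): {822e, a8b0} — 2.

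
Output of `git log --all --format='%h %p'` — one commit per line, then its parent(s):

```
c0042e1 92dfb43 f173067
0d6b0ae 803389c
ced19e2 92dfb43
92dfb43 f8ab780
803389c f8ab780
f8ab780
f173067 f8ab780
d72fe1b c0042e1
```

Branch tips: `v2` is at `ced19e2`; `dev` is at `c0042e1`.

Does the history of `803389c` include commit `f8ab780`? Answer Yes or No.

Ancestors of 803389c (commits reachable by following parents): {803389c, f8ab780}.
f8ab780 is in that set, so it is an ancestor of 803389c.

Yes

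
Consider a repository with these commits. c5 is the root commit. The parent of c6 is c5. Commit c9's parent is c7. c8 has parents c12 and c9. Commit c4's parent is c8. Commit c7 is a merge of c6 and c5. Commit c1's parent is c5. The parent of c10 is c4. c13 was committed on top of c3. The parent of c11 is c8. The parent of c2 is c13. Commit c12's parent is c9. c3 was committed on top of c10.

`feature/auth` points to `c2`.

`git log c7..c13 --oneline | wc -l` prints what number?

7

Reachable from c13: {c10, c12, c13, c3, c4, c5, c6, c7, c8, c9}.
Reachable from c7: {c5, c6, c7}.
In c13's history but not c7's: {c10, c12, c13, c3, c4, c8, c9} — 7 commits.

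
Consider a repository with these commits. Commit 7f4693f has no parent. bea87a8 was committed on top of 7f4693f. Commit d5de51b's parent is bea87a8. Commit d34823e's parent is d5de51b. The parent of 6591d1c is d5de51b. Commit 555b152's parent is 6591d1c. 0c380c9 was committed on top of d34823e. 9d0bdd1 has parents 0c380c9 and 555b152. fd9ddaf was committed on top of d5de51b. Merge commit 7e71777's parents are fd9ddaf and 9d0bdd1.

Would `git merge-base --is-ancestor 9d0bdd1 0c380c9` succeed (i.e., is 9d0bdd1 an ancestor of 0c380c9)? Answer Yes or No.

Ancestors of 0c380c9: {0c380c9, 7f4693f, bea87a8, d34823e, d5de51b}.
9d0bdd1 is not in that set, so it is not an ancestor of 0c380c9.

No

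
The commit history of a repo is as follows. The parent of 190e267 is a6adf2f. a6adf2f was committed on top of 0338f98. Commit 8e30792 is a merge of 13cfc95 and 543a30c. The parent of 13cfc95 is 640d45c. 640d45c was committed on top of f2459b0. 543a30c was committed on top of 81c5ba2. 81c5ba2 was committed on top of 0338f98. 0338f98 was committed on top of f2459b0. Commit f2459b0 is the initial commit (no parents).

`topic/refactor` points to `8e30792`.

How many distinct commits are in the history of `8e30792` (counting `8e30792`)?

Walking parent pointers from 8e30792: reachable set = {0338f98, 13cfc95, 543a30c, 640d45c, 81c5ba2, 8e30792, f2459b0}.
That is 7 commits.

7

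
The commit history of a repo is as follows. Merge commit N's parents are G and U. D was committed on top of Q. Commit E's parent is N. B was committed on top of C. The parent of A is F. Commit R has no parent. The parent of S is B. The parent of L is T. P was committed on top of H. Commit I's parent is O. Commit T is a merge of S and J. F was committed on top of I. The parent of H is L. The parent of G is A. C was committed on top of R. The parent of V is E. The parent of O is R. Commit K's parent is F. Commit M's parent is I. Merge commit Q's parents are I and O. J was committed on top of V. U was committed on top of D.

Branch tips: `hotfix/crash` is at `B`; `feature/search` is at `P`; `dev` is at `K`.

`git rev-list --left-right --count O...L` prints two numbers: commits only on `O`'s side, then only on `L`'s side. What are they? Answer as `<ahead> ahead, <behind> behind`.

0 ahead, 16 behind

Reachable from O: {O, R}.
Reachable from L: {A, B, C, D, E, F, G, I, J, L, N, O, Q, R, S, T, U, V}.
Only in O's history (ahead): {} — 0.
Only in L's history (behind): {A, B, C, D, E, F, G, I, J, L, N, Q, S, T, U, V} — 16.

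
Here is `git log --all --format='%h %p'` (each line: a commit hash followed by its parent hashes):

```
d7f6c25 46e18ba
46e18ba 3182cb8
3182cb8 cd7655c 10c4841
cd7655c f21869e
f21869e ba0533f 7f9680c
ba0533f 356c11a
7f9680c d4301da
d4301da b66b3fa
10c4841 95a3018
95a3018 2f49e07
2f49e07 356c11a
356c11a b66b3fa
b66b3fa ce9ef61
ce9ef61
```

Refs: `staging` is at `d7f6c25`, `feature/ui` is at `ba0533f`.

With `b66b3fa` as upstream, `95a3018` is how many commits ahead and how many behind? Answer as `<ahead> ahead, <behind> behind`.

Reachable from 95a3018: {2f49e07, 356c11a, 95a3018, b66b3fa, ce9ef61}.
Reachable from b66b3fa: {b66b3fa, ce9ef61}.
Only in 95a3018's history (ahead): {2f49e07, 356c11a, 95a3018} — 3.
Only in b66b3fa's history (behind): {} — 0.

3 ahead, 0 behind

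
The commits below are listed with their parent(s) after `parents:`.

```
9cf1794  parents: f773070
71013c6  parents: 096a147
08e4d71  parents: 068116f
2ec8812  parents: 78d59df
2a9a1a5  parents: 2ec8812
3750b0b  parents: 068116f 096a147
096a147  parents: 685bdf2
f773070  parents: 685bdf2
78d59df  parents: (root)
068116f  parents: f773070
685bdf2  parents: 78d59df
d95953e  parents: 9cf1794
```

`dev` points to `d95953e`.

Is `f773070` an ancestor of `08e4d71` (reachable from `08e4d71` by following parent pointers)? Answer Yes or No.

Yes

Ancestors of 08e4d71 (commits reachable by following parents): {068116f, 08e4d71, 685bdf2, 78d59df, f773070}.
f773070 is in that set, so it is an ancestor of 08e4d71.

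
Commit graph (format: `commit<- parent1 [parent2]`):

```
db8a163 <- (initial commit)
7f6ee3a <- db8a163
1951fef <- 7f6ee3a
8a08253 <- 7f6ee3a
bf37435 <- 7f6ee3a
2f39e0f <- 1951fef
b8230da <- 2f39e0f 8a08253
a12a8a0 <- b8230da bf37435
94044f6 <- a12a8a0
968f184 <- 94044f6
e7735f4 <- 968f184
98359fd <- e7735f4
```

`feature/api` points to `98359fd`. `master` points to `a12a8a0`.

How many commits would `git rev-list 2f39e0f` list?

Walking parent pointers from 2f39e0f: reachable set = {1951fef, 2f39e0f, 7f6ee3a, db8a163}.
That is 4 commits.

4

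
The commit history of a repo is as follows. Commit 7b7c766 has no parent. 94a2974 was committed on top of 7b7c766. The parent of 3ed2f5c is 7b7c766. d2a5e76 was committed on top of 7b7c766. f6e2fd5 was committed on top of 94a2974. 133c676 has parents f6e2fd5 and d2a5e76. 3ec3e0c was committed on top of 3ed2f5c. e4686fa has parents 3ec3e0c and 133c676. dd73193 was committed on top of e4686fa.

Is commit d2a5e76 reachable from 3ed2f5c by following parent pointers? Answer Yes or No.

Ancestors of 3ed2f5c: {3ed2f5c, 7b7c766}.
d2a5e76 is not in that set, so it is not an ancestor of 3ed2f5c.

No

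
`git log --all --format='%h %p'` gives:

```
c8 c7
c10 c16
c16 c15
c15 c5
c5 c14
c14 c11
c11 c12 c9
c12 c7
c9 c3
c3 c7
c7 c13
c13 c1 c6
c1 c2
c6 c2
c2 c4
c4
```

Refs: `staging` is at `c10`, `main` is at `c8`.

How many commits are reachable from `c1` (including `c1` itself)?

Walking parent pointers from c1: reachable set = {c1, c2, c4}.
That is 3 commits.

3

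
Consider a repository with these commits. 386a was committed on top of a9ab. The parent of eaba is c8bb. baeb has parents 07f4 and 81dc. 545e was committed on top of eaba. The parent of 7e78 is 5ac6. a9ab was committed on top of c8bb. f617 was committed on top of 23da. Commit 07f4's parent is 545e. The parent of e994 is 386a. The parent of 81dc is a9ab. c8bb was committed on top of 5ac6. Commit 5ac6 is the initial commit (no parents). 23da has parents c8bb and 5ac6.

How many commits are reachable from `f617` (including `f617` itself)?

Walking parent pointers from f617: reachable set = {23da, 5ac6, c8bb, f617}.
That is 4 commits.

4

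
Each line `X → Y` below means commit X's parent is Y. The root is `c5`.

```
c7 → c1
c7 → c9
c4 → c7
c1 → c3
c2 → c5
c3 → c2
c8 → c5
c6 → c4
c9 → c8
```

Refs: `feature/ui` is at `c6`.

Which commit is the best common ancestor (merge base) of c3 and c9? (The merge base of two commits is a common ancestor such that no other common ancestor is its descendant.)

Ancestors of c3: {c2, c3, c5}.
Ancestors of c9: {c5, c8, c9}.
Common ancestors: {c5}.
The only common ancestor is c5, so it is the merge base.

c5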